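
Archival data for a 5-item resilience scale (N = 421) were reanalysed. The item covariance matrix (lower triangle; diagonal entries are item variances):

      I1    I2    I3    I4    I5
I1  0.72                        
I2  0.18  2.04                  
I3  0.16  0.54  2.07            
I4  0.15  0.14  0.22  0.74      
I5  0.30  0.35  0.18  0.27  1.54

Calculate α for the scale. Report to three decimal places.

α = 0.515

sum of item variances = 0.72 + 2.04 + 2.07 + 0.74 + 1.54 = 7.11
Σ_{i<j} σ_ij = 2.49
σ²_T = 7.11 + 2 × 2.49 = 12.09
α = (k/(k−1))·(1 − sum of item variances/σ²_T) = (5/4)·(1 − 7.11/12.09) = 0.515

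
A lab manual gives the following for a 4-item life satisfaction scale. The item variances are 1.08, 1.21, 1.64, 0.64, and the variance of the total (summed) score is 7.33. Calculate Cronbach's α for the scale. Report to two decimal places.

α = 0.50

sum of item variances = 1.08 + 1.21 + 1.64 + 0.64 = 4.57
α = (k/(k−1))·(1 − sum of item variances/Var(T)) = (4/3)·(1 − 4.57/7.33) = 0.50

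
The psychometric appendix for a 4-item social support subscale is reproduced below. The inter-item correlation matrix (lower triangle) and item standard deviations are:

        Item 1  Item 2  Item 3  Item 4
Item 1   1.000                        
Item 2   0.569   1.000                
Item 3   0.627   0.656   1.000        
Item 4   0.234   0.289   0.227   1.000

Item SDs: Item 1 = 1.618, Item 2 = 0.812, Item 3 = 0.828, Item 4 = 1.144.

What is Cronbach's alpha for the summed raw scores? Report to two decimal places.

α = 0.70

Σσ²ᵢ = 1.618² + 0.812² + 0.828² + 1.144² = 5.2716
Covariances σ_ij = r_ij · s_i · s_j:
  σ(Item 1,Item 2) = 0.569 × 1.618 × 0.812 = 0.7476
  σ(Item 1,Item 3) = 0.627 × 1.618 × 0.828 = 0.8400
  σ(Item 1,Item 4) = 0.234 × 1.618 × 1.144 = 0.4331
  σ(Item 2,Item 3) = 0.656 × 0.812 × 0.828 = 0.4411
  σ(Item 2,Item 4) = 0.289 × 0.812 × 1.144 = 0.2685
  σ(Item 3,Item 4) = 0.227 × 0.828 × 1.144 = 0.2150
σ²_T = Σσ²ᵢ + 2·Σσ_ij = 5.2716 + 2 × 2.9453 = 11.1622
α = (4/3)·(1 − 5.2716/11.1622) = 0.70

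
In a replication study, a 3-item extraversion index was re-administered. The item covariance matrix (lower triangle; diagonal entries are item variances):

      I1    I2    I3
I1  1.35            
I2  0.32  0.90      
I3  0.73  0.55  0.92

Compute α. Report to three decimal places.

α = 0.754

Σσ²ᵢ = 1.35 + 0.90 + 0.92 = 3.17
Sum of off-diagonal covariances = 1.60
Var(T) = 3.17 + 2 × 1.60 = 6.37
α = (k/(k−1))·(1 − Σσ²ᵢ/Var(T)) = (3/2)·(1 − 3.17/6.37) = 0.754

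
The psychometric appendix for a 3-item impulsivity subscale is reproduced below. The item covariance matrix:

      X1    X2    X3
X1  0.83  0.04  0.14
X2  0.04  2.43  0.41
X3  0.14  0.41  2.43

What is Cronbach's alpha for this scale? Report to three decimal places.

sum of item variances = 0.83 + 2.43 + 2.43 = 5.69
Sum of the distinct covariances = 0.59
σ²_total = 5.69 + 2 × 0.59 = 6.87
α = (k/(k−1))·(1 − sum of item variances/σ²_total) = (3/2)·(1 − 5.69/6.87) = 0.258

Cronbach's alpha = 0.258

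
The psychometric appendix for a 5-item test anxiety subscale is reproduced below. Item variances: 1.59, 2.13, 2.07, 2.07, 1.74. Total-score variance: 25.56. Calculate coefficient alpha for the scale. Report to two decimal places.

α = 0.78

Σσᵢ² = 1.59 + 2.13 + 2.07 + 2.07 + 1.74 = 9.60
α = (k/(k−1))·(1 − Σσᵢ²/total variance) = (5/4)·(1 − 9.60/25.56) = 0.78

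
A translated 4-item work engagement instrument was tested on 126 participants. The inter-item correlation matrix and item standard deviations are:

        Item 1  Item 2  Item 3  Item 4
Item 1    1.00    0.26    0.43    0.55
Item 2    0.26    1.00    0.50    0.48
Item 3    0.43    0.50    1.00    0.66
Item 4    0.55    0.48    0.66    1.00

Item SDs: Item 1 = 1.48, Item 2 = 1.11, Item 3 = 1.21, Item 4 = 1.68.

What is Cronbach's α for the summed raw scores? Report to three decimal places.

α = 0.782

Σσ²ᵢ = 1.48² + 1.11² + 1.21² + 1.68² = 7.7090
Covariances σ_ij = r_ij · s_i · s_j:
  σ(Item 1,Item 2) = 0.26 × 1.48 × 1.11 = 0.4271
  σ(Item 1,Item 3) = 0.43 × 1.48 × 1.21 = 0.7700
  σ(Item 1,Item 4) = 0.55 × 1.48 × 1.68 = 1.3675
  σ(Item 2,Item 3) = 0.50 × 1.11 × 1.21 = 0.6716
  σ(Item 2,Item 4) = 0.48 × 1.11 × 1.68 = 0.8951
  σ(Item 3,Item 4) = 0.66 × 1.21 × 1.68 = 1.3416
σ²_T = Σσ²ᵢ + 2·Σσ_ij = 7.7090 + 2 × 5.4729 = 18.6548
α = (4/3)·(1 − 7.7090/18.6548) = 0.782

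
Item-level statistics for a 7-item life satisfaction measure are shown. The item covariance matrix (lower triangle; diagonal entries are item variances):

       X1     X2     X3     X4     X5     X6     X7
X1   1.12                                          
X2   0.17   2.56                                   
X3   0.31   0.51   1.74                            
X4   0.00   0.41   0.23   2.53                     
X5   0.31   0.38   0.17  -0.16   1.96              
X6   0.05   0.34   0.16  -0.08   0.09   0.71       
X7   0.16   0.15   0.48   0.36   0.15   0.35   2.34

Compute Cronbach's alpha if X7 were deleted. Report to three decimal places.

Remaining items: X1, X2, X3, X4, X5, X6 (k = 6).
sum of item variances = 1.12 + 2.56 + 1.74 + 2.53 + 1.96 + 0.71 = 10.62
σ²_T = 10.62 + 2 × 2.89 = 16.40
α (item deleted) = (6/5)·(1 − 10.62/16.40) = 0.423

α = 0.423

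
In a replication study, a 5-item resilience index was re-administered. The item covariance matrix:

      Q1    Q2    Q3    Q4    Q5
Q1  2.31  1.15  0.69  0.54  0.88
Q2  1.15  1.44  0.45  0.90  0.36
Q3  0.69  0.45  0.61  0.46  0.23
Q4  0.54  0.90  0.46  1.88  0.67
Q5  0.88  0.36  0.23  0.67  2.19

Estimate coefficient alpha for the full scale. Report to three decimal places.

Σσ²ᵢ = 2.31 + 1.44 + 0.61 + 1.88 + 2.19 = 8.43
Sum of off-diagonal covariances = 6.33
Var(T) = 8.43 + 2 × 6.33 = 21.09
α = (k/(k−1))·(1 − Σσ²ᵢ/Var(T)) = (5/4)·(1 − 8.43/21.09) = 0.750

coefficient alpha = 0.750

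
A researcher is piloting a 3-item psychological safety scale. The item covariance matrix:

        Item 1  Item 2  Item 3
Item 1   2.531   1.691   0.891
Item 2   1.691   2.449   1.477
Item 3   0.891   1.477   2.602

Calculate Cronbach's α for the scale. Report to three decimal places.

Cronbach's α = 0.776

ΣVar(i) = 2.531 + 2.449 + 2.602 = 7.582
Sum of off-diagonal covariances = 4.059
σ²_total = 7.582 + 2 × 4.059 = 15.700
α = (k/(k−1))·(1 − ΣVar(i)/σ²_total) = (3/2)·(1 − 7.582/15.700) = 0.776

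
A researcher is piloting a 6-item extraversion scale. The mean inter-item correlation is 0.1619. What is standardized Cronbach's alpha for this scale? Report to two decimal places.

Standardized α = k·r̄ / (1 + (k−1)·r̄) = 6 × 0.1619 / (1 + 5 × 0.1619)
  = 0.9714 / 1.8095 = 0.54

α = 0.54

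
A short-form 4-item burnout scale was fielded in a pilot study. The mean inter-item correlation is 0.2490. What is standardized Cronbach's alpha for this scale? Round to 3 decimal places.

Standardized α = k·r̄ / (1 + (k−1)·r̄) = 4 × 0.2490 / (1 + 3 × 0.2490)
  = 0.9960 / 1.7470 = 0.570

α = 0.570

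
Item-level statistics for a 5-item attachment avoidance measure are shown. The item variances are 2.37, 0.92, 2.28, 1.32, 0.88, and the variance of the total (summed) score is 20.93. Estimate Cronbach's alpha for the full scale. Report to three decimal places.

sum of item variances = 2.37 + 0.92 + 2.28 + 1.32 + 0.88 = 7.77
α = (k/(k−1))·(1 − sum of item variances/Var(T)) = (5/4)·(1 − 7.77/20.93) = 0.786

Cronbach's alpha = 0.786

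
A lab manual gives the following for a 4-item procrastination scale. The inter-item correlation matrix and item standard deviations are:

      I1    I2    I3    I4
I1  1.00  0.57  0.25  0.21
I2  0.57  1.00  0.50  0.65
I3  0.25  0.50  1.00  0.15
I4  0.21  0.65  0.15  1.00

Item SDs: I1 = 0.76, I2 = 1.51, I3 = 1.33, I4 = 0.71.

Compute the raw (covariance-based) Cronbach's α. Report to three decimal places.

Cronbach's α = 0.703

Σσ²ᵢ = 0.76² + 1.51² + 1.33² + 0.71² = 5.1307
Covariances σ_ij = r_ij · s_i · s_j:
  σ(I1,I2) = 0.57 × 0.76 × 1.51 = 0.6541
  σ(I1,I3) = 0.25 × 0.76 × 1.33 = 0.2527
  σ(I1,I4) = 0.21 × 0.76 × 0.71 = 0.1133
  σ(I2,I3) = 0.50 × 1.51 × 1.33 = 1.0042
  σ(I2,I4) = 0.65 × 1.51 × 0.71 = 0.6969
  σ(I3,I4) = 0.15 × 1.33 × 0.71 = 0.1416
σ²_T = Σσ²ᵢ + 2·Σσ_ij = 5.1307 + 2 × 2.8628 = 10.8563
α = (4/3)·(1 − 5.1307/10.8563) = 0.703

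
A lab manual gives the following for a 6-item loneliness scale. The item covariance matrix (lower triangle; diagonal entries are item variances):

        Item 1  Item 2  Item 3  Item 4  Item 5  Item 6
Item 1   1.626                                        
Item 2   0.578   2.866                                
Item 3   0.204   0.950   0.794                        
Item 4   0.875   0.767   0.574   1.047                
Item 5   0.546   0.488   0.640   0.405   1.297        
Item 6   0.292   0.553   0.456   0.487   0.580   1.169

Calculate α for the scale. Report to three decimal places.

ΣVar(i) = 1.626 + 2.866 + 0.794 + 1.047 + 1.297 + 1.169 = 8.799
Sum of the distinct covariances = 8.395
σ²_T = 8.799 + 2 × 8.395 = 25.589
α = (k/(k−1))·(1 − ΣVar(i)/σ²_T) = (6/5)·(1 − 8.799/25.589) = 0.787

α = 0.787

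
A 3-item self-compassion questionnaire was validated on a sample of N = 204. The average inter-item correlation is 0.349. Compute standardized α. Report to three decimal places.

Standardized α = k·r̄ / (1 + (k−1)·r̄) = 3 × 0.349 / (1 + 2 × 0.349)
  = 1.0470 / 1.6980 = 0.617

α = 0.617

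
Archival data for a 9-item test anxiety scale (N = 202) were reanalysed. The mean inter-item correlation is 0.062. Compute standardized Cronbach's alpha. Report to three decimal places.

Standardized α = k·r̄ / (1 + (k−1)·r̄) = 9 × 0.062 / (1 + 8 × 0.062)
  = 0.5580 / 1.4960 = 0.373

standardized Cronbach's alpha = 0.373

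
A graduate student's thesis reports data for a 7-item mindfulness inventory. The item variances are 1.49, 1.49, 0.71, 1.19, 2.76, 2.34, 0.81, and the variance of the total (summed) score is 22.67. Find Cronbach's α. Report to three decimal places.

α = 0.611

Σσ²ᵢ = 1.49 + 1.49 + 0.71 + 1.19 + 2.76 + 2.34 + 0.81 = 10.79
α = (k/(k−1))·(1 − Σσ²ᵢ/σ²_total) = (7/6)·(1 − 10.79/22.67) = 0.611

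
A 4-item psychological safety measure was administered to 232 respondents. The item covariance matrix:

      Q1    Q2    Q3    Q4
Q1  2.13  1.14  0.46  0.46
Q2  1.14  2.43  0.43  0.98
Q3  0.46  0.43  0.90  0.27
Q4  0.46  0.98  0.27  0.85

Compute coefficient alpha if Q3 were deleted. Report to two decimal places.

coefficient alpha = 0.73

Remaining items: Q1, Q2, Q4 (k = 3).
sum of item variances = 2.13 + 2.43 + 0.85 = 5.41
σ²_total = 5.41 + 2 × 2.58 = 10.57
α (item deleted) = (3/2)·(1 − 5.41/10.57) = 0.73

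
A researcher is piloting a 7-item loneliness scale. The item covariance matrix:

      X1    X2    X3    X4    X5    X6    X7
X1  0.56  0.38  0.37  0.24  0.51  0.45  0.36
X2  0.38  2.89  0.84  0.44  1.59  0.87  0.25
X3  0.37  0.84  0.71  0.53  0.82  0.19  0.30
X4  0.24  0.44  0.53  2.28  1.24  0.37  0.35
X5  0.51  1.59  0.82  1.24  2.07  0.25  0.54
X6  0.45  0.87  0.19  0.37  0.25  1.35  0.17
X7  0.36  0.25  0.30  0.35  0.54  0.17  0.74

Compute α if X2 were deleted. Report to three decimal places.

Remaining items: X1, X3, X4, X5, X6, X7 (k = 6).
Σσ²ᵢ = 0.56 + 0.71 + 2.28 + 2.07 + 1.35 + 0.74 = 7.71
total variance = 7.71 + 2 × 6.69 = 21.09
α (item deleted) = (6/5)·(1 − 7.71/21.09) = 0.761

α = 0.761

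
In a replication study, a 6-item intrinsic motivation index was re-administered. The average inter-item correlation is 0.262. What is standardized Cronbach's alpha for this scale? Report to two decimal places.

α = 0.68

Standardized α = k·r̄ / (1 + (k−1)·r̄) = 6 × 0.262 / (1 + 5 × 0.262)
  = 1.5720 / 2.3100 = 0.68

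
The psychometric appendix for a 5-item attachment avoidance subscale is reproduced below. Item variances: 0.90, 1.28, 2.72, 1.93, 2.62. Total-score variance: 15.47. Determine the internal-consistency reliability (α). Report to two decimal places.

Σσᵢ² = 0.90 + 1.28 + 2.72 + 1.93 + 2.62 = 9.45
α = (k/(k−1))·(1 − Σσᵢ²/σ²_T) = (5/4)·(1 − 9.45/15.47) = 0.49

α = 0.49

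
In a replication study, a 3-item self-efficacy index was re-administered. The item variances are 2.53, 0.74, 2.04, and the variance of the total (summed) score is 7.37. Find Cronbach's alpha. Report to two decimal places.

Σσᵢ² = 2.53 + 0.74 + 2.04 = 5.31
α = (k/(k−1))·(1 − Σσᵢ²/σ²_T) = (3/2)·(1 − 5.31/7.37) = 0.42

α = 0.42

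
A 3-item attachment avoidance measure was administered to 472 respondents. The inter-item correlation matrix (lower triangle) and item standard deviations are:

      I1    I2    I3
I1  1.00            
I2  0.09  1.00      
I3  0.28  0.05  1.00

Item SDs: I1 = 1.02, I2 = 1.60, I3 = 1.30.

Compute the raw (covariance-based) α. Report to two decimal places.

α = 0.29

Σσ²ᵢ = 1.02² + 1.60² + 1.30² = 5.2904
Covariances σ_ij = r_ij · s_i · s_j:
  σ(I1,I2) = 0.09 × 1.02 × 1.60 = 0.1469
  σ(I1,I3) = 0.28 × 1.02 × 1.30 = 0.3713
  σ(I2,I3) = 0.05 × 1.60 × 1.30 = 0.1040
σ²_T = Σσ²ᵢ + 2·Σσ_ij = 5.2904 + 2 × 0.6222 = 6.5348
α = (3/2)·(1 − 5.2904/6.5348) = 0.29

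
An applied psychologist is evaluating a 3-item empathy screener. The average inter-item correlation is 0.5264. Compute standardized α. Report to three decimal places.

standardized α = 0.769

Standardized α = k·r̄ / (1 + (k−1)·r̄) = 3 × 0.5264 / (1 + 2 × 0.5264)
  = 1.5792 / 2.0528 = 0.769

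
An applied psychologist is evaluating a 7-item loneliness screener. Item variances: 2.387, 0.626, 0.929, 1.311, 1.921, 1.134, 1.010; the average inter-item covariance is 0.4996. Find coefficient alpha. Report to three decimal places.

α = 0.808

Σσᵢ² = 2.387 + 0.626 + 0.929 + 1.311 + 1.921 + 1.134 + 1.010 = 9.318
Sum of the 21 distinct covariances = 21 × 0.4996 = 10.4916
Var(T) = Σσᵢ² + 2·Σcov = 9.318 + 2 × 10.4916 = 30.3012
α = (7/6)·(1 − 9.318/30.3012) = 0.808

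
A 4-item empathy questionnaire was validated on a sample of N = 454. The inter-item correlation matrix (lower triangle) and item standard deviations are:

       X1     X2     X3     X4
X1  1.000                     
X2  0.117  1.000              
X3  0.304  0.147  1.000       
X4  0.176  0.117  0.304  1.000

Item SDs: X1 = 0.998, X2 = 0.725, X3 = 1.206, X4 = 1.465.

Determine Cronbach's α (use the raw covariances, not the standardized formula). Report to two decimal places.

Σσ²ᵢ = 0.998² + 0.725² + 1.206² + 1.465² = 5.1223
Covariances σ_ij = r_ij · s_i · s_j:
  σ(X1,X2) = 0.117 × 0.998 × 0.725 = 0.0847
  σ(X1,X3) = 0.304 × 0.998 × 1.206 = 0.3659
  σ(X1,X4) = 0.176 × 0.998 × 1.465 = 0.2573
  σ(X2,X3) = 0.147 × 0.725 × 1.206 = 0.1285
  σ(X2,X4) = 0.117 × 0.725 × 1.465 = 0.1243
  σ(X3,X4) = 0.304 × 1.206 × 1.465 = 0.5371
σ²_T = Σσ²ᵢ + 2·Σσ_ij = 5.1223 + 2 × 1.4978 = 8.1179
α = (4/3)·(1 − 5.1223/8.1179) = 0.49

Cronbach's α = 0.49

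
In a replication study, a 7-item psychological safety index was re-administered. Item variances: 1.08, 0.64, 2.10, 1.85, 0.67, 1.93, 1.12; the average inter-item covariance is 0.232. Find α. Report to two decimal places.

α = 0.59

Σσᵢ² = 1.08 + 0.64 + 2.10 + 1.85 + 0.67 + 1.93 + 1.12 = 9.39
Sum of the 21 distinct covariances = 21 × 0.232 = 4.872
total variance = Σσᵢ² + 2·Σcov = 9.39 + 2 × 4.872 = 19.134
α = (7/6)·(1 − 9.39/19.134) = 0.59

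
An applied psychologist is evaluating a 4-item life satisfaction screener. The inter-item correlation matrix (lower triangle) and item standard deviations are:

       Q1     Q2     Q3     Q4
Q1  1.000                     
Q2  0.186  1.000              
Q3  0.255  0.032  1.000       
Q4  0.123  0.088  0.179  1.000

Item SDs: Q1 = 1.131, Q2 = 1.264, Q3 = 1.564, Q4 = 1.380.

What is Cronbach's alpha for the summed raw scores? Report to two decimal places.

Cronbach's alpha = 0.39

Σσ²ᵢ = 1.131² + 1.264² + 1.564² + 1.380² = 7.2274
Covariances σ_ij = r_ij · s_i · s_j:
  σ(Q1,Q2) = 0.186 × 1.131 × 1.264 = 0.2659
  σ(Q1,Q3) = 0.255 × 1.131 × 1.564 = 0.4511
  σ(Q1,Q4) = 0.123 × 1.131 × 1.380 = 0.1920
  σ(Q2,Q3) = 0.032 × 1.264 × 1.564 = 0.0633
  σ(Q2,Q4) = 0.088 × 1.264 × 1.380 = 0.1535
  σ(Q3,Q4) = 0.179 × 1.564 × 1.380 = 0.3863
σ²_T = Σσ²ᵢ + 2·Σσ_ij = 7.2274 + 2 × 1.5121 = 10.2516
α = (4/3)·(1 − 7.2274/10.2516) = 0.39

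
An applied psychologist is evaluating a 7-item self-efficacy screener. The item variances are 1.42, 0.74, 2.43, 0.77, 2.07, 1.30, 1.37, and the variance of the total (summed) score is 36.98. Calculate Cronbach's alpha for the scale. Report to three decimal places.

α = 0.848

sum of item variances = 1.42 + 0.74 + 2.43 + 0.77 + 2.07 + 1.30 + 1.37 = 10.10
α = (k/(k−1))·(1 − sum of item variances/Var(T)) = (7/6)·(1 − 10.10/36.98) = 0.848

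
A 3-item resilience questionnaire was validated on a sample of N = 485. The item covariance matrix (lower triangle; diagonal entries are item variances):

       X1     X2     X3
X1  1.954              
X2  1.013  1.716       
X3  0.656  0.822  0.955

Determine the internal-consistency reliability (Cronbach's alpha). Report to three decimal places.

α = 0.778

sum of item variances = 1.954 + 1.716 + 0.955 = 4.625
Sum of off-diagonal covariances = 2.491
σ²_T = 4.625 + 2 × 2.491 = 9.607
α = (k/(k−1))·(1 − sum of item variances/σ²_T) = (3/2)·(1 − 4.625/9.607) = 0.778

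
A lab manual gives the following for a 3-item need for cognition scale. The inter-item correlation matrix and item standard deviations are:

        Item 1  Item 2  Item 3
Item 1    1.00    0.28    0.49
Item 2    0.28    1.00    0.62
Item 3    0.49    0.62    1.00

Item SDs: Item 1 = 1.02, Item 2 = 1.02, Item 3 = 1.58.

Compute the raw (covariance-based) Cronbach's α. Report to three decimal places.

α = 0.714

Σσ²ᵢ = 1.02² + 1.02² + 1.58² = 4.5772
Covariances σ_ij = r_ij · s_i · s_j:
  σ(Item 1,Item 2) = 0.28 × 1.02 × 1.02 = 0.2913
  σ(Item 1,Item 3) = 0.49 × 1.02 × 1.58 = 0.7897
  σ(Item 2,Item 3) = 0.62 × 1.02 × 1.58 = 0.9992
σ²_T = Σσ²ᵢ + 2·Σσ_ij = 4.5772 + 2 × 2.0802 = 8.7376
α = (3/2)·(1 − 4.5772/8.7376) = 0.714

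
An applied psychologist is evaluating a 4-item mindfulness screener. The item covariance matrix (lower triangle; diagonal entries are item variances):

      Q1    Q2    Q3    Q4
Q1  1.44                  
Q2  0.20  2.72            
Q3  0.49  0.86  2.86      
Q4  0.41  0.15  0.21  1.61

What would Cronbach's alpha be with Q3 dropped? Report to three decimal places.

α = 0.313

Remaining items: Q1, Q2, Q4 (k = 3).
Σσᵢ² = 1.44 + 2.72 + 1.61 = 5.77
Var(T) = 5.77 + 2 × 0.76 = 7.29
α (item deleted) = (3/2)·(1 − 5.77/7.29) = 0.313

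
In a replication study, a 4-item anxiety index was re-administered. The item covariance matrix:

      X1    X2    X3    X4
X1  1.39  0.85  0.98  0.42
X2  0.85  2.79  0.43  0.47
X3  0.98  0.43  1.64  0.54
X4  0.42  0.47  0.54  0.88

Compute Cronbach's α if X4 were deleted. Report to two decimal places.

Remaining items: X1, X2, X3 (k = 3).
Σσ²ᵢ = 1.39 + 2.79 + 1.64 = 5.82
total variance = 5.82 + 2 × 2.26 = 10.34
α (item deleted) = (3/2)·(1 − 5.82/10.34) = 0.66

α = 0.66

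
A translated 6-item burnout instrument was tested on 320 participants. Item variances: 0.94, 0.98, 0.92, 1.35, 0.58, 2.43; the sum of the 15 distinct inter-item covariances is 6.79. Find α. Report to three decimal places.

Σσ²ᵢ = 0.94 + 0.98 + 0.92 + 1.35 + 0.58 + 2.43 = 7.20
Sum of distinct covariances = 6.79
σ²_total = Σσ²ᵢ + 2·Σcov = 7.20 + 2 × 6.79 = 20.78
α = (6/5)·(1 − 7.20/20.78) = 0.784

α = 0.784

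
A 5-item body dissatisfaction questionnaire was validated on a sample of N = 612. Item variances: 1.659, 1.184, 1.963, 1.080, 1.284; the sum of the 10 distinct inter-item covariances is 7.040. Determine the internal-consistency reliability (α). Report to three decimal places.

α = 0.828

Σσᵢ² = 1.659 + 1.184 + 1.963 + 1.080 + 1.284 = 7.170
Sum of distinct covariances = 7.040
Var(T) = Σσᵢ² + 2·Σcov = 7.170 + 2 × 7.040 = 21.250
α = (5/4)·(1 − 7.170/21.250) = 0.828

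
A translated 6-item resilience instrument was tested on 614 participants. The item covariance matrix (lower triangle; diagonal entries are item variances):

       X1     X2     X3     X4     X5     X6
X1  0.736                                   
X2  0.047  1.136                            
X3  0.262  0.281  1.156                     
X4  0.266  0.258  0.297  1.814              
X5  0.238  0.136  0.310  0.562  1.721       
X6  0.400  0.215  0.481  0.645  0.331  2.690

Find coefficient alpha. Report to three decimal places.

sum of item variances = 0.736 + 1.136 + 1.156 + 1.814 + 1.721 + 2.690 = 9.253
Sum of off-diagonal covariances = 4.729
σ²_total = 9.253 + 2 × 4.729 = 18.711
α = (k/(k−1))·(1 − sum of item variances/σ²_total) = (6/5)·(1 − 9.253/18.711) = 0.607

α = 0.607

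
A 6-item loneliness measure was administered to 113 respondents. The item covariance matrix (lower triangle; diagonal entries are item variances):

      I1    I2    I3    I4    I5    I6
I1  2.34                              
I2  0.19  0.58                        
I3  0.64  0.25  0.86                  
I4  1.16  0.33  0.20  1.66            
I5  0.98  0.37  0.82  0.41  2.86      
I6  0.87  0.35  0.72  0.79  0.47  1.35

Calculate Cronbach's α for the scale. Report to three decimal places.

α = 0.767

Σσᵢ² = 2.34 + 0.58 + 0.86 + 1.66 + 2.86 + 1.35 = 9.65
Sum of the distinct covariances = 8.55
σ²_T = 9.65 + 2 × 8.55 = 26.75
α = (k/(k−1))·(1 − Σσᵢ²/σ²_T) = (6/5)·(1 − 9.65/26.75) = 0.767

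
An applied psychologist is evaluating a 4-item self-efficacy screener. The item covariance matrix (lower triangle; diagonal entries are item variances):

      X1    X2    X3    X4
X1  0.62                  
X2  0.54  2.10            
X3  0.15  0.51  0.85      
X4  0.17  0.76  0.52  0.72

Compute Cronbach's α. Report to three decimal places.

ΣVar(i) = 0.62 + 2.10 + 0.85 + 0.72 = 4.29
Sum of the distinct covariances = 2.65
σ²_T = 4.29 + 2 × 2.65 = 9.59
α = (k/(k−1))·(1 − ΣVar(i)/σ²_T) = (4/3)·(1 − 4.29/9.59) = 0.737

Cronbach's α = 0.737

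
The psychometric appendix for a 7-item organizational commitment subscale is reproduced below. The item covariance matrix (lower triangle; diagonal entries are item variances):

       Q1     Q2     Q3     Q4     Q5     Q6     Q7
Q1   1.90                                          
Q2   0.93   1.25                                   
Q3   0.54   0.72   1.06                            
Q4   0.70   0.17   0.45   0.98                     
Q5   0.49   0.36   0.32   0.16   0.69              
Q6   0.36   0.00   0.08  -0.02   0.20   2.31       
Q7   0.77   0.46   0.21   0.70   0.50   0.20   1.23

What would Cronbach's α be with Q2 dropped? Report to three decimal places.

Cronbach's α = 0.697

Remaining items: Q1, Q3, Q4, Q5, Q6, Q7 (k = 6).
Σσ²ᵢ = 1.90 + 1.06 + 0.98 + 0.69 + 2.31 + 1.23 = 8.17
σ²_total = 8.17 + 2 × 5.66 = 19.49
α (item deleted) = (6/5)·(1 − 8.17/19.49) = 0.697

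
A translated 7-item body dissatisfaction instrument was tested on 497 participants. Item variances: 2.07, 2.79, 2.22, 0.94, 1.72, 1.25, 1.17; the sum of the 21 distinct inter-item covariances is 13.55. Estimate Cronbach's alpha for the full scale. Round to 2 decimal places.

Cronbach's alpha = 0.81

ΣVar(i) = 2.07 + 2.79 + 2.22 + 0.94 + 1.72 + 1.25 + 1.17 = 12.16
Sum of distinct covariances = 13.55
Var(T) = ΣVar(i) + 2·Σcov = 12.16 + 2 × 13.55 = 39.26
α = (7/6)·(1 − 12.16/39.26) = 0.81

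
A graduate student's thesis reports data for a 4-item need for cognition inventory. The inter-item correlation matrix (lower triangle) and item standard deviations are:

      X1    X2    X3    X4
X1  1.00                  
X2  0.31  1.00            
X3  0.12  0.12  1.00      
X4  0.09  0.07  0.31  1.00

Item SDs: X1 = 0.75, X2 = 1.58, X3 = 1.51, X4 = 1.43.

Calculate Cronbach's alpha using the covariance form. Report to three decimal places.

Σσ²ᵢ = 0.75² + 1.58² + 1.51² + 1.43² = 7.3839
Covariances σ_ij = r_ij · s_i · s_j:
  σ(X1,X2) = 0.31 × 0.75 × 1.58 = 0.3674
  σ(X1,X3) = 0.12 × 0.75 × 1.51 = 0.1359
  σ(X1,X4) = 0.09 × 0.75 × 1.43 = 0.0965
  σ(X2,X3) = 0.12 × 1.58 × 1.51 = 0.2863
  σ(X2,X4) = 0.07 × 1.58 × 1.43 = 0.1582
  σ(X3,X4) = 0.31 × 1.51 × 1.43 = 0.6694
σ²_T = Σσ²ᵢ + 2·Σσ_ij = 7.3839 + 2 × 1.7137 = 10.8113
α = (4/3)·(1 − 7.3839/10.8113) = 0.423

Cronbach's alpha = 0.423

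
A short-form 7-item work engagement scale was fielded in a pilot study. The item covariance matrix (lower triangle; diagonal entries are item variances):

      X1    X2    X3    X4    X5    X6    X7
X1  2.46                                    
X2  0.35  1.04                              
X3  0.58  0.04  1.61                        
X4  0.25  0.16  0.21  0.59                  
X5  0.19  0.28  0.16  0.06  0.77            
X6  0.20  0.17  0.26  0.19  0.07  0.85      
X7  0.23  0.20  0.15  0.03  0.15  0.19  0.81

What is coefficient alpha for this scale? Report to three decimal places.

Σσ²ᵢ = 2.46 + 1.04 + 1.61 + 0.59 + 0.77 + 0.85 + 0.81 = 8.13
Σ_{i<j} σ_ij = 4.12
σ²_total = 8.13 + 2 × 4.12 = 16.37
α = (k/(k−1))·(1 − Σσ²ᵢ/σ²_total) = (7/6)·(1 − 8.13/16.37) = 0.587

α = 0.587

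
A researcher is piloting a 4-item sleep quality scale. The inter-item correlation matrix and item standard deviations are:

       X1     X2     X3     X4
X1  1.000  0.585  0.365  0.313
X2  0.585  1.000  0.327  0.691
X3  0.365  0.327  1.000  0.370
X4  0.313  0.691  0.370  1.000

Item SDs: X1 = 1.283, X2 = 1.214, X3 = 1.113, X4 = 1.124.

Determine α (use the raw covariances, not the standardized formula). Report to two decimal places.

Σσ²ᵢ = 1.283² + 1.214² + 1.113² + 1.124² = 5.6220
Covariances σ_ij = r_ij · s_i · s_j:
  σ(X1,X2) = 0.585 × 1.283 × 1.214 = 0.9112
  σ(X1,X3) = 0.365 × 1.283 × 1.113 = 0.5212
  σ(X1,X4) = 0.313 × 1.283 × 1.124 = 0.4514
  σ(X2,X3) = 0.327 × 1.214 × 1.113 = 0.4418
  σ(X2,X4) = 0.691 × 1.214 × 1.124 = 0.9429
  σ(X3,X4) = 0.370 × 1.113 × 1.124 = 0.4629
σ²_T = Σσ²ᵢ + 2·Σσ_ij = 5.6220 + 2 × 3.7314 = 13.0848
α = (4/3)·(1 − 5.6220/13.0848) = 0.76

α = 0.76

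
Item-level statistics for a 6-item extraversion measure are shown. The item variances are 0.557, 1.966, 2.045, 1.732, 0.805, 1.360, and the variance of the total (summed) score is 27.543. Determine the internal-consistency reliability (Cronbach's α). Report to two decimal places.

sum of item variances = 0.557 + 1.966 + 2.045 + 1.732 + 0.805 + 1.360 = 8.465
α = (k/(k−1))·(1 − sum of item variances/total variance) = (6/5)·(1 − 8.465/27.543) = 0.83

α = 0.83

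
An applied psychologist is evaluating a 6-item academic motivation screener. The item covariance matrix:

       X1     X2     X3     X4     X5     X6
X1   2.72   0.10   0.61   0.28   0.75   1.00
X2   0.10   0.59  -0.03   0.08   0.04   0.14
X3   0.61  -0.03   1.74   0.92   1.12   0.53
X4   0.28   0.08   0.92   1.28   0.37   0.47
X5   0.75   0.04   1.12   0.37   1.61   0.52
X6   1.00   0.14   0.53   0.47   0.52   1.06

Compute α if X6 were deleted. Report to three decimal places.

α = 0.646

Remaining items: X1, X2, X3, X4, X5 (k = 5).
Σσᵢ² = 2.72 + 0.59 + 1.74 + 1.28 + 1.61 = 7.94
total variance = 7.94 + 2 × 4.24 = 16.42
α (item deleted) = (5/4)·(1 − 7.94/16.42) = 0.646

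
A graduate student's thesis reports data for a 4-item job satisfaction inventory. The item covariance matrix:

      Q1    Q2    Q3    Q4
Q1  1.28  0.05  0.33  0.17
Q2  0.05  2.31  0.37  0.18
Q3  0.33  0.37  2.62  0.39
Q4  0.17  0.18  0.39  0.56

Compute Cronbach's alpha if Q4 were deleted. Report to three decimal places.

Cronbach's alpha = 0.292

Remaining items: Q1, Q2, Q3 (k = 3).
sum of item variances = 1.28 + 2.31 + 2.62 = 6.21
total variance = 6.21 + 2 × 0.75 = 7.71
α (item deleted) = (3/2)·(1 − 6.21/7.71) = 0.292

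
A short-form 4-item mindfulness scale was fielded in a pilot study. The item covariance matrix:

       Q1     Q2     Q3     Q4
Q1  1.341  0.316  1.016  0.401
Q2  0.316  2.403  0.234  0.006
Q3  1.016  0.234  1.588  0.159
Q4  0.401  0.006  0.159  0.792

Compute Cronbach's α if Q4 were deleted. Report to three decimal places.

Remaining items: Q1, Q2, Q3 (k = 3).
ΣVar(i) = 1.341 + 2.403 + 1.588 = 5.332
σ²_T = 5.332 + 2 × 1.566 = 8.464
α (item deleted) = (3/2)·(1 − 5.332/8.464) = 0.555

α = 0.555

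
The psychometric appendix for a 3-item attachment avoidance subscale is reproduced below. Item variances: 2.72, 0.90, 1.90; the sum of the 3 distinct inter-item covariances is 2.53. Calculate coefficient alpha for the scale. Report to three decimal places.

Σσᵢ² = 2.72 + 0.90 + 1.90 = 5.52
Sum of distinct covariances = 2.53
total variance = Σσᵢ² + 2·Σcov = 5.52 + 2 × 2.53 = 10.58
α = (3/2)·(1 − 5.52/10.58) = 0.717

coefficient alpha = 0.717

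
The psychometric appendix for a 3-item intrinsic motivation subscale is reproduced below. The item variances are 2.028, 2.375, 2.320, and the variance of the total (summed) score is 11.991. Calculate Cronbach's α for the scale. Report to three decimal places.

α = 0.659

sum of item variances = 2.028 + 2.375 + 2.320 = 6.723
α = (k/(k−1))·(1 − sum of item variances/σ²_total) = (3/2)·(1 − 6.723/11.991) = 0.659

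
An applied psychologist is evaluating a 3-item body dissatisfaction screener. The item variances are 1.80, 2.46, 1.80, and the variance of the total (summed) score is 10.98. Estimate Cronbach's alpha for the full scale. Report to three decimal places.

Σσ²ᵢ = 1.80 + 2.46 + 1.80 = 6.06
α = (k/(k−1))·(1 − Σσ²ᵢ/σ²_total) = (3/2)·(1 − 6.06/10.98) = 0.672

Cronbach's alpha = 0.672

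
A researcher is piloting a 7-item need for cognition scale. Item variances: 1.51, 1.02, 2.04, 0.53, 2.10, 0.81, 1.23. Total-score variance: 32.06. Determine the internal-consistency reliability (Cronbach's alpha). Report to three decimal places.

ΣVar(i) = 1.51 + 1.02 + 2.04 + 0.53 + 2.10 + 0.81 + 1.23 = 9.24
α = (k/(k−1))·(1 − ΣVar(i)/Var(T)) = (7/6)·(1 − 9.24/32.06) = 0.830

Cronbach's alpha = 0.830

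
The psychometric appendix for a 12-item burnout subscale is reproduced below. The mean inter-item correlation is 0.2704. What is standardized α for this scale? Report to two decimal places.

α = 0.82

Standardized α = k·r̄ / (1 + (k−1)·r̄) = 12 × 0.2704 / (1 + 11 × 0.2704)
  = 3.2448 / 3.9744 = 0.82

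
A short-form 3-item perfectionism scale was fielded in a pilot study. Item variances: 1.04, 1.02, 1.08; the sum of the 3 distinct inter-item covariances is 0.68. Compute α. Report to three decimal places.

α = 0.453

Σσᵢ² = 1.04 + 1.02 + 1.08 = 3.14
Sum of distinct covariances = 0.68
σ²_T = Σσᵢ² + 2·Σcov = 3.14 + 2 × 0.68 = 4.50
α = (3/2)·(1 − 3.14/4.50) = 0.453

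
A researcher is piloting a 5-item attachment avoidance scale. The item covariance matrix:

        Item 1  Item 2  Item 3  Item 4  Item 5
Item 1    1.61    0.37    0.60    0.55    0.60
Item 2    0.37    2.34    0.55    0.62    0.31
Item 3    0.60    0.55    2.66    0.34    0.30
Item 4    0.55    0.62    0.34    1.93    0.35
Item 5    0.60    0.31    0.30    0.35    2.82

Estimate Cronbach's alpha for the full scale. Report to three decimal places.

Cronbach's alpha = 0.559

ΣVar(i) = 1.61 + 2.34 + 2.66 + 1.93 + 2.82 = 11.36
Σ_{i<j} σ_ij = 4.59
σ²_T = 11.36 + 2 × 4.59 = 20.54
α = (k/(k−1))·(1 − ΣVar(i)/σ²_T) = (5/4)·(1 − 11.36/20.54) = 0.559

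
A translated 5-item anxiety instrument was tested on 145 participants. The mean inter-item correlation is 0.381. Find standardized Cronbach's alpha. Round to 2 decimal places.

standardized Cronbach's alpha = 0.75

Standardized α = k·r̄ / (1 + (k−1)·r̄) = 5 × 0.381 / (1 + 4 × 0.381)
  = 1.9050 / 2.5240 = 0.75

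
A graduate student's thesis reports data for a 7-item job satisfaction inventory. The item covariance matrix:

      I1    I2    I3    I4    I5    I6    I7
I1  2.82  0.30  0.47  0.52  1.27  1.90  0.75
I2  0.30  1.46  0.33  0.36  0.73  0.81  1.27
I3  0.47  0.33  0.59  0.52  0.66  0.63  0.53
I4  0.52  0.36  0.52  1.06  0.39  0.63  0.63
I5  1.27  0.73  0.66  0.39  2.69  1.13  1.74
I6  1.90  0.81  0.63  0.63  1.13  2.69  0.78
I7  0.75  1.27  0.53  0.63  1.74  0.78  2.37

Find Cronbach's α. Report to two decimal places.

α = 0.82

Σσ²ᵢ = 2.82 + 1.46 + 0.59 + 1.06 + 2.69 + 2.69 + 2.37 = 13.68
Sum of the distinct covariances = 16.35
Var(T) = 13.68 + 2 × 16.35 = 46.38
α = (k/(k−1))·(1 − Σσ²ᵢ/Var(T)) = (7/6)·(1 − 13.68/46.38) = 0.82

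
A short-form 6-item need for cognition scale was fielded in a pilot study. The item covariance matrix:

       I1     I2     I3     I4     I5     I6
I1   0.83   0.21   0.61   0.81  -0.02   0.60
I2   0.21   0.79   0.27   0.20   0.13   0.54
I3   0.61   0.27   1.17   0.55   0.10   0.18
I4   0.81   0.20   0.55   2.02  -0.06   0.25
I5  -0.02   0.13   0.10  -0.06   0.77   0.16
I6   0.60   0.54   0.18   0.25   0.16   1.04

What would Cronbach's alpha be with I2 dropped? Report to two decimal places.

Remaining items: I1, I3, I4, I5, I6 (k = 5).
ΣVar(i) = 0.83 + 1.17 + 2.02 + 0.77 + 1.04 = 5.83
total variance = 5.83 + 2 × 3.18 = 12.19
α (item deleted) = (5/4)·(1 − 5.83/12.19) = 0.65

Cronbach's alpha = 0.65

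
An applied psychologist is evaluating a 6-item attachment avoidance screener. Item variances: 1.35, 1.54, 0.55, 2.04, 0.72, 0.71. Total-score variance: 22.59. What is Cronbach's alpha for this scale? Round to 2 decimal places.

Σσ²ᵢ = 1.35 + 1.54 + 0.55 + 2.04 + 0.72 + 0.71 = 6.91
α = (k/(k−1))·(1 − Σσ²ᵢ/σ²_total) = (6/5)·(1 − 6.91/22.59) = 0.83

Cronbach's alpha = 0.83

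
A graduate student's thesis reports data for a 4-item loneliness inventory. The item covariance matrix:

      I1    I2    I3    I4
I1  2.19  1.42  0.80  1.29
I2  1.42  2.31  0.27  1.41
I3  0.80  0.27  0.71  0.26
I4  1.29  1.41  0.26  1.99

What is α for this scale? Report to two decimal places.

α = 0.80

Σσᵢ² = 2.19 + 2.31 + 0.71 + 1.99 = 7.20
Σ_{i<j} σ_ij = 5.45
Var(T) = 7.20 + 2 × 5.45 = 18.10
α = (k/(k−1))·(1 − Σσᵢ²/Var(T)) = (4/3)·(1 − 7.20/18.10) = 0.80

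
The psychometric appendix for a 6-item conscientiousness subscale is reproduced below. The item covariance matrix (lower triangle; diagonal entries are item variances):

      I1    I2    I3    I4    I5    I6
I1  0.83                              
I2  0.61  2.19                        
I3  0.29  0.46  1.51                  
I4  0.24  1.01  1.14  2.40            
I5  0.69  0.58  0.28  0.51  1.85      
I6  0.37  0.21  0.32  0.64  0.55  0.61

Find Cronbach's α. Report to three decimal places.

Σσᵢ² = 0.83 + 2.19 + 1.51 + 2.40 + 1.85 + 0.61 = 9.39
Σ_{i<j} σ_ij = 7.90
total variance = 9.39 + 2 × 7.90 = 25.19
α = (k/(k−1))·(1 − Σσᵢ²/total variance) = (6/5)·(1 − 9.39/25.19) = 0.753

Cronbach's α = 0.753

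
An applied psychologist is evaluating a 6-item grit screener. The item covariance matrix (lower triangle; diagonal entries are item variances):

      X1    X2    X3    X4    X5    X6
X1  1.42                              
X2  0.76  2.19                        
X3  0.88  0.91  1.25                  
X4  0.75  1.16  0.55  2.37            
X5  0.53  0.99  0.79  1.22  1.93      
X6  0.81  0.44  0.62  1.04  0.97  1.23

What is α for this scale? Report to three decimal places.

α = 0.846

Σσ²ᵢ = 1.42 + 2.19 + 1.25 + 2.37 + 1.93 + 1.23 = 10.39
Sum of off-diagonal covariances = 12.42
σ²_T = 10.39 + 2 × 12.42 = 35.23
α = (k/(k−1))·(1 − Σσ²ᵢ/σ²_T) = (6/5)·(1 − 10.39/35.23) = 0.846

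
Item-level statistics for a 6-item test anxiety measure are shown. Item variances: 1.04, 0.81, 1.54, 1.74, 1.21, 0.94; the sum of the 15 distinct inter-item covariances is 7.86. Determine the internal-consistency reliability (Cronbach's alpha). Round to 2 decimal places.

Σσ²ᵢ = 1.04 + 0.81 + 1.54 + 1.74 + 1.21 + 0.94 = 7.28
Sum of distinct covariances = 7.86
σ²_T = Σσ²ᵢ + 2·Σcov = 7.28 + 2 × 7.86 = 23.00
α = (6/5)·(1 − 7.28/23.00) = 0.82

α = 0.82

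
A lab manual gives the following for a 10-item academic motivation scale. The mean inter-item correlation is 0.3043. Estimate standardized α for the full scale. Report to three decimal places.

α = 0.814

Standardized α = k·r̄ / (1 + (k−1)·r̄) = 10 × 0.3043 / (1 + 9 × 0.3043)
  = 3.0430 / 3.7387 = 0.814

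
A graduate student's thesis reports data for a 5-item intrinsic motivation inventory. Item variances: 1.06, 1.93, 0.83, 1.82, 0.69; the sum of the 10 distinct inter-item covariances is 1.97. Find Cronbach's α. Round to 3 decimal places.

Cronbach's α = 0.480

Σσᵢ² = 1.06 + 1.93 + 0.83 + 1.82 + 0.69 = 6.33
Sum of distinct covariances = 1.97
Var(T) = Σσᵢ² + 2·Σcov = 6.33 + 2 × 1.97 = 10.27
α = (5/4)·(1 − 6.33/10.27) = 0.480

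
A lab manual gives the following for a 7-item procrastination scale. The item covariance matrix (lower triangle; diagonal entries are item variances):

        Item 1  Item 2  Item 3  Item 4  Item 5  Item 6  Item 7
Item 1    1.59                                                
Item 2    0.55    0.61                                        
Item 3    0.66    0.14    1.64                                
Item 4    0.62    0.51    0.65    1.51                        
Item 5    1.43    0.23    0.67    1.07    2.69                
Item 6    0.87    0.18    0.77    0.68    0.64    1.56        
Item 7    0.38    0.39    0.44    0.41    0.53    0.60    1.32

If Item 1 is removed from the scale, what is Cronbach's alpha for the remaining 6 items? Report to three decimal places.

Remaining items: Item 2, Item 3, Item 4, Item 5, Item 6, Item 7 (k = 6).
sum of item variances = 0.61 + 1.64 + 1.51 + 2.69 + 1.56 + 1.32 = 9.33
σ²_total = 9.33 + 2 × 7.91 = 25.15
α (item deleted) = (6/5)·(1 − 9.33/25.15) = 0.755

Cronbach's alpha = 0.755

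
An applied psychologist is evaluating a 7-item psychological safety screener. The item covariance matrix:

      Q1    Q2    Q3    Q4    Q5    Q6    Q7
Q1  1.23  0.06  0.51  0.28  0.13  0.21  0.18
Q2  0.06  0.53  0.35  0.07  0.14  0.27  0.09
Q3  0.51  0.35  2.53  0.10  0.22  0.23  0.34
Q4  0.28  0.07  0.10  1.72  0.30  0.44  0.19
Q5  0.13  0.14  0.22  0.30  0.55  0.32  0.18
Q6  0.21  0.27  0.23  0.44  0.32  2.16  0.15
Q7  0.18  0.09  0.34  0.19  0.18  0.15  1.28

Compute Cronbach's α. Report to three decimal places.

Cronbach's α = 0.569

ΣVar(i) = 1.23 + 0.53 + 2.53 + 1.72 + 0.55 + 2.16 + 1.28 = 10.00
Sum of off-diagonal covariances = 4.76
total variance = 10.00 + 2 × 4.76 = 19.52
α = (k/(k−1))·(1 − ΣVar(i)/total variance) = (7/6)·(1 − 10.00/19.52) = 0.569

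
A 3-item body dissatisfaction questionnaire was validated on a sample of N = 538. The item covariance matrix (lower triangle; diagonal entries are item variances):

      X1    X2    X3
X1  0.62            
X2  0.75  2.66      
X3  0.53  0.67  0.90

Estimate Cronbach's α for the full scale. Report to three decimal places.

Σσ²ᵢ = 0.62 + 2.66 + 0.90 = 4.18
Sum of off-diagonal covariances = 1.95
σ²_T = 4.18 + 2 × 1.95 = 8.08
α = (k/(k−1))·(1 − Σσ²ᵢ/σ²_T) = (3/2)·(1 − 4.18/8.08) = 0.724

α = 0.724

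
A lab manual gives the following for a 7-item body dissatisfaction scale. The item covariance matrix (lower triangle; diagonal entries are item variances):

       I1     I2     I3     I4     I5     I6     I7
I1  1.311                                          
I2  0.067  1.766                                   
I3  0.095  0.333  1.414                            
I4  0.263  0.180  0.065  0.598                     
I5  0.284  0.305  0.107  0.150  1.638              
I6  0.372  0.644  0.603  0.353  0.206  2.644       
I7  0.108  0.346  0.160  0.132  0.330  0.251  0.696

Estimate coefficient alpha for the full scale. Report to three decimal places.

Σσ²ᵢ = 1.311 + 1.766 + 1.414 + 0.598 + 1.638 + 2.644 + 0.696 = 10.067
Sum of the distinct covariances = 5.354
σ²_total = 10.067 + 2 × 5.354 = 20.775
α = (k/(k−1))·(1 − Σσ²ᵢ/σ²_total) = (7/6)·(1 − 10.067/20.775) = 0.601

coefficient alpha = 0.601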